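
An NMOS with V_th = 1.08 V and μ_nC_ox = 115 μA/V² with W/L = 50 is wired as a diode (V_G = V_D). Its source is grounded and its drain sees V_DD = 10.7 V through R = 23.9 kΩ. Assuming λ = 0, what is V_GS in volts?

With gate tied to drain, V_GS = V_DS ≥ V_GS − V_th, so the device is in saturation.
k_n = μ_nC_ox · (W/L) = 5.75 mA/V².
KCL at the drain: ½ k_n (V_GS − V_th)² = (V_DD − V_GS)/R.
Let x = V_GS − 1.08. Then 68.7 x² + x − 9.62 = 0, giving x = 0.367 V (positive root), so V_GS = 1.45 V.
I_D = (V_DD − V_GS)/R = (10.7 − 1.45) / 23.9 = 0.387 mA.

V_GS = 1.45 V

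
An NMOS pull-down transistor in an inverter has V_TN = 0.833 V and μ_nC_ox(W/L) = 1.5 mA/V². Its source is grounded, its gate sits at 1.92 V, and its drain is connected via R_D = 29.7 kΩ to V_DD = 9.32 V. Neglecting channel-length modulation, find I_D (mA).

I_D = 0.307 mA

V_GS = V_G = 1.92 V, so V_ov = 1.92 − 0.833 = 1.09 V.
Assume saturation: I_D = ½ k_n V_ov² = 0.5 × 1.5 × 1.09² = 0.886 mA, giving V_DS = V_DD − I_D R_D = 9.32 − 0.886 × 29.7 = -17 V.
But -17 V < V_ov = 1.09 V, so the device is actually in triode.
In triode I_D = k_n[V_ov V_DS − ½ V_DS²] and I_D = (V_DD − V_DS)/R_D. Equating: 22.3 V_DS² − 49.43 V_DS + 9.32 = 0, giving V_DS = 0.208 V (the root below V_ov).
I_D = (9.32 − 0.208) / 29.7 = 0.307 mA.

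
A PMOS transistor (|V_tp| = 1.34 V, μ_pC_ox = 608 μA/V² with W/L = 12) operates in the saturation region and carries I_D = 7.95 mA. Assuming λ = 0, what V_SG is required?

k_p = μ_pC_ox · (W/L) = 7.296 mA/V².
In saturation I_D = ½ k_p (V_SG − |V_tp|)², so V_SG − |V_tp| = √(2 I_D / k_p) = √(2 × 7.95 / 7.296) = 1.48 V.
V_SG = 1.34 + 1.48 = 2.82 V.

V_SG = 2.82 V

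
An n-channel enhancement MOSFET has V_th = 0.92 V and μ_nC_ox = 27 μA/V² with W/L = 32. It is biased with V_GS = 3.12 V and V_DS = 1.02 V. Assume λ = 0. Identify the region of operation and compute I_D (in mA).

Triode; I_D = 1.49 mA

k_n = μ_nC_ox · (W/L) = 0.864 mA/V².
V_ov = V_GS − V_th = 3.12 − 0.92 = 2.2 V.
Since V_DS = 1.02 V < V_ov = 2.2 V, the device is in the triode region.
I_D = k_n [V_ov · V_DS − ½ V_DS²] = 0.864 × [2.2 × 1.02 − 0.5 × 1.02²] = 1.49 mA.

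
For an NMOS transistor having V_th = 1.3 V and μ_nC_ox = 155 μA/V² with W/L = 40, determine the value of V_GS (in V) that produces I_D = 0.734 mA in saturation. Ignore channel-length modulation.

k_n = μ_nC_ox · (W/L) = 6.2 mA/V².
In saturation I_D = ½ k_n (V_GS − V_th)², so V_GS − V_th = √(2 I_D / k_n) = √(2 × 0.734 / 6.2) = 0.487 V.
V_GS = 1.3 + 0.487 = 1.79 V.

V_GS = 1.79 V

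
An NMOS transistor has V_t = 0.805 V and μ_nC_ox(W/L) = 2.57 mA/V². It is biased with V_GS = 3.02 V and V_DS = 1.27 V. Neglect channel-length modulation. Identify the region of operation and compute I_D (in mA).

V_ov = V_GS − V_t = 3.02 − 0.805 = 2.21 V.
Since V_DS = 1.27 V < V_ov = 2.21 V, the device is in the triode region.
I_D = k_n [V_ov · V_DS − ½ V_DS²] = 2.57 × [2.21 × 1.27 − 0.5 × 1.27²] = 5.16 mA.

Triode; I_D = 5.16 mA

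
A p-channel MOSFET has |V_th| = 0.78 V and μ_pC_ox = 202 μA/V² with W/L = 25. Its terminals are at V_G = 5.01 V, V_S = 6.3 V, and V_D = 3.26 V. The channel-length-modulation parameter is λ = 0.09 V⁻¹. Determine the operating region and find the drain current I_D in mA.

Saturation; I_D = 0.836 mA

V_SG = V_S − V_G = 6.3 − 5.01 = 1.29 V; V_SD = V_S − V_D = 6.3 − 3.26 = 3.04 V.
k_p = μ_pC_ox · (W/L) = 5.05 mA/V².
V_ov = V_SG − |V_th| = 1.29 − 0.78 = 0.51 V.
Since V_SD = 3.04 V ≥ V_ov = 0.51 V, the device is in saturation.
I_D = ½ k_p V_ov² (1 + λ V_SD) = 0.5 × 5.05 × 0.51² × (1 + 0.09 × 3.04) = 0.836 mA.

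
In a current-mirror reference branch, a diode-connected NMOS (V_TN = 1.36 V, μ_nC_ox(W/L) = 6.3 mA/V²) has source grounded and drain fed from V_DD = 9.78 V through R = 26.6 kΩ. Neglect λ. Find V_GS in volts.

V_GS = 1.67 V

With gate tied to drain, V_GS = V_DS ≥ V_GS − V_TN, so the device is in saturation.
KCL at the drain: ½ k_n (V_GS − V_TN)² = (V_DD − V_GS)/R.
Let x = V_GS − 1.36. Then 83.8 x² + x − 8.42 = 0, giving x = 0.311 V (positive root), so V_GS = 1.67 V.
I_D = (V_DD − V_GS)/R = (9.78 − 1.67) / 26.6 = 0.305 mA.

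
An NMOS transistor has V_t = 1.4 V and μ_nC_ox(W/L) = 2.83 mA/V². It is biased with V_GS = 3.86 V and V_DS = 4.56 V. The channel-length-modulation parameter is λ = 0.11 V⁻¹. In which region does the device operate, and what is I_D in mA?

Saturation; I_D = 12.9 mA

V_ov = V_GS − V_t = 3.86 − 1.4 = 2.46 V.
Since V_DS = 4.56 V ≥ V_ov = 2.46 V, the device is in saturation.
I_D = ½ k_n V_ov² (1 + λ V_DS) = 0.5 × 2.83 × 2.46² × (1 + 0.11 × 4.56) = 12.9 mA.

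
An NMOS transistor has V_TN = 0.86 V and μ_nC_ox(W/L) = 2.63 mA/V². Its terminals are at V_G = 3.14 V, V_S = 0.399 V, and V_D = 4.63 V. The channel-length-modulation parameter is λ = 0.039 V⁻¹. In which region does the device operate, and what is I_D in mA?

Saturation; I_D = 5.42 mA

V_GS = V_G − V_S = 3.14 − 0.399 = 2.74 V; V_DS = V_D − V_S = 4.63 − 0.399 = 4.23 V.
V_ov = V_GS − V_TN = 2.74 − 0.86 = 1.88 V.
Since V_DS = 4.23 V ≥ V_ov = 1.88 V, the device is in saturation.
I_D = ½ k_n V_ov² (1 + λ V_DS) = 0.5 × 2.63 × 1.88² × (1 + 0.039 × 4.23) = 5.42 mA.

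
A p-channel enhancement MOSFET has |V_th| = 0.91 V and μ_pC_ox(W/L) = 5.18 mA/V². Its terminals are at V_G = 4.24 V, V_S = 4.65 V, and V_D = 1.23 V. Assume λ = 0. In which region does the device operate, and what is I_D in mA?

V_SG = V_S − V_G = 4.65 − 4.24 = 0.41 V; V_SD = V_S − V_D = 4.65 − 1.23 = 3.42 V.
V_SG = 0.41 V < |V_th| = 0.91 V, so the transistor is in cutoff.

Cutoff; I_D = 0 mA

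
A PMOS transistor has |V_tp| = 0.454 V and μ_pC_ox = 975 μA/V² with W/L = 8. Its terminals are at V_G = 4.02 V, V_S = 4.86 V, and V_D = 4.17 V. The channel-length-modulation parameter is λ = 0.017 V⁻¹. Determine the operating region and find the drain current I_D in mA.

V_SG = V_S − V_G = 4.86 − 4.02 = 0.84 V; V_SD = V_S − V_D = 4.86 − 4.17 = 0.69 V.
k_p = μ_pC_ox · (W/L) = 7.8 mA/V².
V_ov = V_SG − |V_tp| = 0.84 − 0.454 = 0.386 V.
Since V_SD = 0.69 V ≥ V_ov = 0.386 V, the device is in saturation.
I_D = ½ k_p V_ov² (1 + λ V_SD) = 0.5 × 7.8 × 0.386² × (1 + 0.017 × 0.69) = 0.588 mA.

Saturation; I_D = 0.588 mA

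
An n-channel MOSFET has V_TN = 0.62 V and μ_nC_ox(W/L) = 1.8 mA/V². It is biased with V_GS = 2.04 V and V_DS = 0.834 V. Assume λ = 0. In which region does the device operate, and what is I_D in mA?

Triode; I_D = 1.51 mA

V_ov = V_GS − V_TN = 2.04 − 0.62 = 1.42 V.
Since V_DS = 0.834 V < V_ov = 1.42 V, the device is in the triode region.
I_D = k_n [V_ov · V_DS − ½ V_DS²] = 1.8 × [1.42 × 0.834 − 0.5 × 0.834²] = 1.51 mA.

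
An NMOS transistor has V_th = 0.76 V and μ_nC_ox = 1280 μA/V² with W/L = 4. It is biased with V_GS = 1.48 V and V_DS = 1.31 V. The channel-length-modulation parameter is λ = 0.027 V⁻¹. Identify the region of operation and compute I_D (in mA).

Saturation; I_D = 1.37 mA

k_n = μ_nC_ox · (W/L) = 5.12 mA/V².
V_ov = V_GS − V_th = 1.48 − 0.76 = 0.72 V.
Since V_DS = 1.31 V ≥ V_ov = 0.72 V, the device is in saturation.
I_D = ½ k_n V_ov² (1 + λ V_DS) = 0.5 × 5.12 × 0.72² × (1 + 0.027 × 1.31) = 1.37 mA.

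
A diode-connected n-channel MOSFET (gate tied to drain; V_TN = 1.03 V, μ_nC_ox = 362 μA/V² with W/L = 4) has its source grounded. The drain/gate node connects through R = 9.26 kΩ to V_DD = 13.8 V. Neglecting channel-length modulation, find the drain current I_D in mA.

With gate tied to drain, V_GS = V_DS ≥ V_GS − V_TN, so the device is in saturation.
k_n = μ_nC_ox · (W/L) = 1.448 mA/V².
KCL at the drain: ½ k_n (V_GS − V_TN)² = (V_DD − V_GS)/R.
Let x = V_GS − 1.03. Then 6.7 x² + x − 12.77 = 0, giving x = 1.31 V (positive root), so V_GS = 2.34 V.
I_D = (V_DD − V_GS)/R = (13.8 − 2.34) / 9.26 = 1.24 mA.

I_D = 1.24 mA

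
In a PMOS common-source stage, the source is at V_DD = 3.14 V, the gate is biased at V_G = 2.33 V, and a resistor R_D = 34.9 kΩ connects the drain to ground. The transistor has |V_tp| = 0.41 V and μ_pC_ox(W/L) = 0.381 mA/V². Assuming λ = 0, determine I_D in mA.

V_SG = V_DD − V_G = 3.14 − 2.33 = 0.81 V, so V_ov = 0.81 − 0.41 = 0.4 V.
Assume saturation: I_D = ½ k_p V_ov² = 0.5 × 0.381 × 0.4² = 0.0305 mA, giving V_SD = V_DD − I_D R_D = 3.14 − 0.0305 × 34.9 = 2.08 V.
V_SD = 2.08 V ≥ V_ov = 0.4 V, confirming saturation.

I_D = 0.0305 mA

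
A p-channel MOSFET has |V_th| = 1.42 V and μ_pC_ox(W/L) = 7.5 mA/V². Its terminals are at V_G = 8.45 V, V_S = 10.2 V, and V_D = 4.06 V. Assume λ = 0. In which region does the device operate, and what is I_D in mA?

Saturation; I_D = 0.408 mA

V_SG = V_S − V_G = 10.2 − 8.45 = 1.75 V; V_SD = V_S − V_D = 10.2 − 4.06 = 6.14 V.
V_ov = V_SG − |V_th| = 1.75 − 1.42 = 0.33 V.
Since V_SD = 6.14 V ≥ V_ov = 0.33 V, the device is in saturation.
I_D = ½ k_p V_ov² = 0.5 × 7.5 × 0.33² = 0.408 mA.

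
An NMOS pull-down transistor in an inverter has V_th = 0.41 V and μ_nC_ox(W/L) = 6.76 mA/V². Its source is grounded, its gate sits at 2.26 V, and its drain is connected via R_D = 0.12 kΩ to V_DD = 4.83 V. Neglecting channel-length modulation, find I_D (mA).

V_GS = V_G = 2.26 V, so V_ov = 2.26 − 0.41 = 1.85 V.
Assume saturation: I_D = ½ k_n V_ov² = 0.5 × 6.76 × 1.85² = 11.6 mA, giving V_DS = V_DD − I_D R_D = 4.83 − 11.6 × 0.12 = 3.44 V.
V_DS = 3.44 V ≥ V_ov = 1.85 V, confirming saturation.

I_D = 11.6 mA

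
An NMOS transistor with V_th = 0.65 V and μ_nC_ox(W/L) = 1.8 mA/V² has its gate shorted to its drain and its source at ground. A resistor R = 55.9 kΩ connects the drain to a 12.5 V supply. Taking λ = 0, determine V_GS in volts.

With gate tied to drain, V_GS = V_DS ≥ V_GS − V_th, so the device is in saturation.
KCL at the drain: ½ k_n (V_GS − V_th)² = (V_DD − V_GS)/R.
Let x = V_GS − 0.65. Then 50.3 x² + x − 11.85 = 0, giving x = 0.475 V (positive root), so V_GS = 1.13 V.
I_D = (V_DD − V_GS)/R = (12.5 − 1.13) / 55.9 = 0.203 mA.

V_GS = 1.13 V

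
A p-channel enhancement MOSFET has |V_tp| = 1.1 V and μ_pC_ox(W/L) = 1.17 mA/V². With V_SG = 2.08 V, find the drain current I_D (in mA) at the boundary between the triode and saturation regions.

I_D = 0.562 mA

At the boundary V_SD = V_ov = V_SG − |V_tp| = 2.08 − 1.1 = 0.98 V.
I_D = ½ k_p V_ov² = 0.5 × 1.17 × 0.98² = 0.562 mA.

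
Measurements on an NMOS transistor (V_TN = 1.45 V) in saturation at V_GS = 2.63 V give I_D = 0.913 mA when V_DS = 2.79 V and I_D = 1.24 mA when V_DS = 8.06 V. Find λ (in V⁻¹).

λ = 0.0839 V⁻¹

With V_GS fixed, I_D ∝ (1 + λ V_DS) in saturation, so I_D2/I_D1 = (1 + λ V_DS2)/(1 + λ V_DS1).
1.24/0.913 = 1.358 = (1 + 8.06 λ)/(1 + 2.79 λ).
Solving: λ (I_D1 V_DS2 − I_D2 V_DS1) = I_D2 − I_D1, so λ = (1.24 − 0.913) / (0.913 × 8.06 − 1.24 × 2.79) = 0.327 / 3.9 = 0.0839 V⁻¹.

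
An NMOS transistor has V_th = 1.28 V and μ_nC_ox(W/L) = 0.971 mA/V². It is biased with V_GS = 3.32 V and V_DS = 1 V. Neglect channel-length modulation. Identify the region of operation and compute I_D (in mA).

V_ov = V_GS − V_th = 3.32 − 1.28 = 2.04 V.
Since V_DS = 1 V < V_ov = 2.04 V, the device is in the triode region.
I_D = k_n [V_ov · V_DS − ½ V_DS²] = 0.971 × [2.04 × 1 − 0.5 × 1²] = 1.5 mA.

Triode; I_D = 1.50 mA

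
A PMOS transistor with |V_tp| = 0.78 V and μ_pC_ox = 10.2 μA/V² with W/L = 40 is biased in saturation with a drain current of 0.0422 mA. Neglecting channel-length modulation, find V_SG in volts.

k_p = μ_pC_ox · (W/L) = 0.408 mA/V².
In saturation I_D = ½ k_p (V_SG − |V_tp|)², so V_SG − |V_tp| = √(2 I_D / k_p) = √(2 × 0.0422 / 0.408) = 0.455 V.
V_SG = 0.78 + 0.455 = 1.23 V.

V_SG = 1.23 V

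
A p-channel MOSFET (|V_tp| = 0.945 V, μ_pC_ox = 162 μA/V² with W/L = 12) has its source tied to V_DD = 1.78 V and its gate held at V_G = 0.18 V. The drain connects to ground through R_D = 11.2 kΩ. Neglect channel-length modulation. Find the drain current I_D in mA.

I_D = 0.147 mA

V_SG = V_DD − V_G = 1.78 − 0.18 = 1.6 V, so V_ov = 1.6 − 0.945 = 0.655 V.
k_p = μ_pC_ox · (W/L) = 1.944 mA/V².
Assume saturation: I_D = ½ k_p V_ov² = 0.5 × 1.944 × 0.655² = 0.417 mA, giving V_SD = V_DD − I_D R_D = 1.78 − 0.417 × 11.2 = -2.89 V.
But -2.89 V < V_ov = 0.655 V, so the device is actually in triode.
In triode I_D = k_p[V_ov V_SD − ½ V_SD²] and I_D = (V_DD − V_SD)/R_D. Equating: 10.9 V_SD² − 15.26 V_SD + 1.78 = 0, giving V_SD = 0.128 V (the root below V_ov).
I_D = (1.78 − 0.128) / 11.2 = 0.147 mA.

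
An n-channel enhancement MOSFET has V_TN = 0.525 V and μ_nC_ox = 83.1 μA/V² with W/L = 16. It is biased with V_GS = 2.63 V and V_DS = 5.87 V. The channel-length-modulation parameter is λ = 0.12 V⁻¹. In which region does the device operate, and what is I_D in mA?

Saturation; I_D = 5.02 mA

k_n = μ_nC_ox · (W/L) = 1.33 mA/V².
V_ov = V_GS − V_TN = 2.63 − 0.525 = 2.1 V.
Since V_DS = 5.87 V ≥ V_ov = 2.1 V, the device is in saturation.
I_D = ½ k_n V_ov² (1 + λ V_DS) = 0.5 × 1.33 × 2.1² × (1 + 0.12 × 5.87) = 5.02 mA.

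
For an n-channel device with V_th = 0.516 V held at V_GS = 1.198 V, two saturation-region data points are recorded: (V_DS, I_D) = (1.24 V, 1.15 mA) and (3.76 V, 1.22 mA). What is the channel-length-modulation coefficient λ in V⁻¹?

λ = 0.0249 V⁻¹

With V_GS fixed, I_D ∝ (1 + λ V_DS) in saturation, so I_D2/I_D1 = (1 + λ V_DS2)/(1 + λ V_DS1).
1.22/1.15 = 1.061 = (1 + 3.76 λ)/(1 + 1.24 λ).
Solving: λ (I_D1 V_DS2 − I_D2 V_DS1) = I_D2 − I_D1, so λ = (1.22 − 1.15) / (1.15 × 3.76 − 1.22 × 1.24) = 0.07 / 2.81 = 0.0249 V⁻¹.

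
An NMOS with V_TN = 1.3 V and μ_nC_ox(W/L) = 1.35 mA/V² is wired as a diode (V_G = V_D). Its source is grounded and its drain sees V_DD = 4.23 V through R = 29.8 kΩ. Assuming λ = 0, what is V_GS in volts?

V_GS = 1.66 V

With gate tied to drain, V_GS = V_DS ≥ V_GS − V_TN, so the device is in saturation.
KCL at the drain: ½ k_n (V_GS − V_TN)² = (V_DD − V_GS)/R.
Let x = V_GS − 1.3. Then 20.1 x² + x − 2.93 = 0, giving x = 0.358 V (positive root), so V_GS = 1.66 V.
I_D = (V_DD − V_GS)/R = (4.23 − 1.66) / 29.8 = 0.0863 mA.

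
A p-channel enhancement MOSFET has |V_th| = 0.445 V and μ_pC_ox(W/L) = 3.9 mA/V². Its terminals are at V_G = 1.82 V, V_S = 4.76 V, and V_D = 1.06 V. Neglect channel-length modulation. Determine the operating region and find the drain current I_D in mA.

Saturation; I_D = 12.1 mA

V_SG = V_S − V_G = 4.76 − 1.82 = 2.94 V; V_SD = V_S − V_D = 4.76 − 1.06 = 3.7 V.
V_ov = V_SG − |V_th| = 2.94 − 0.445 = 2.49 V.
Since V_SD = 3.7 V ≥ V_ov = 2.49 V, the device is in saturation.
I_D = ½ k_p V_ov² = 0.5 × 3.9 × 2.49² = 12.1 mA.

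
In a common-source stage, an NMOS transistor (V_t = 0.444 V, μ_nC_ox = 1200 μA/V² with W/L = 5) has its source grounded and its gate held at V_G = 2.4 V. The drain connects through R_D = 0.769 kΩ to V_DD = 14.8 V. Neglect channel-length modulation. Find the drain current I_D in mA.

V_GS = V_G = 2.4 V, so V_ov = 2.4 − 0.444 = 1.96 V.
k_n = μ_nC_ox · (W/L) = 6 mA/V².
Assume saturation: I_D = ½ k_n V_ov² = 0.5 × 6 × 1.96² = 11.5 mA, giving V_DS = V_DD − I_D R_D = 14.8 − 11.5 × 0.769 = 5.97 V.
V_DS = 5.97 V ≥ V_ov = 1.96 V, confirming saturation.

I_D = 11.5 mA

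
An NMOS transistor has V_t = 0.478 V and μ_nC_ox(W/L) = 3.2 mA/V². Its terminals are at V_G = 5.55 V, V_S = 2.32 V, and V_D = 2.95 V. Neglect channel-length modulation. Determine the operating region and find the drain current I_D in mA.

V_GS = V_G − V_S = 5.55 − 2.32 = 3.23 V; V_DS = V_D − V_S = 2.95 − 2.32 = 0.63 V.
V_ov = V_GS − V_t = 3.23 − 0.478 = 2.75 V.
Since V_DS = 0.63 V < V_ov = 2.75 V, the device is in the triode region.
I_D = k_n [V_ov · V_DS − ½ V_DS²] = 3.2 × [2.75 × 0.63 − 0.5 × 0.63²] = 4.91 mA.

Triode; I_D = 4.91 mA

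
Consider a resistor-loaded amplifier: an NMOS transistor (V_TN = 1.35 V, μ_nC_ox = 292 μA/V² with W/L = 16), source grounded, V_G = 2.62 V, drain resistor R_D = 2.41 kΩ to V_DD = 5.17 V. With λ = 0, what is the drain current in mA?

I_D = 1.98 mA

V_GS = V_G = 2.62 V, so V_ov = 2.62 − 1.35 = 1.27 V.
k_n = μ_nC_ox · (W/L) = 4.672 mA/V².
Assume saturation: I_D = ½ k_n V_ov² = 0.5 × 4.672 × 1.27² = 3.77 mA, giving V_DS = V_DD − I_D R_D = 5.17 − 3.77 × 2.41 = -3.91 V.
But -3.91 V < V_ov = 1.27 V, so the device is actually in triode.
In triode I_D = k_n[V_ov V_DS − ½ V_DS²] and I_D = (V_DD − V_DS)/R_D. Equating: 5.63 V_DS² − 15.3 V_DS + 5.17 = 0, giving V_DS = 0.395 V (the root below V_ov).
I_D = (5.17 − 0.395) / 2.41 = 1.98 mA.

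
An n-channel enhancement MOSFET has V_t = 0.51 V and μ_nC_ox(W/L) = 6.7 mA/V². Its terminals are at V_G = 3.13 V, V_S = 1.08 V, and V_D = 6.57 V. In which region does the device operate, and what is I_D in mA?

Saturation; I_D = 7.94 mA

V_GS = V_G − V_S = 3.13 − 1.08 = 2.05 V; V_DS = V_D − V_S = 6.57 − 1.08 = 5.49 V.
V_ov = V_GS − V_t = 2.05 − 0.51 = 1.54 V.
Since V_DS = 5.49 V ≥ V_ov = 1.54 V, the device is in saturation.
I_D = ½ k_n V_ov² = 0.5 × 6.7 × 1.54² = 7.94 mA.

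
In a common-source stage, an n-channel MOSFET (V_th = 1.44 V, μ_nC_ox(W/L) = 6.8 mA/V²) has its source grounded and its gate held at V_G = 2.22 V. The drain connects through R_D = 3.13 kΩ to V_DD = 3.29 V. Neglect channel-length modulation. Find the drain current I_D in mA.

I_D = 0.982 mA

V_GS = V_G = 2.22 V, so V_ov = 2.22 − 1.44 = 0.78 V.
Assume saturation: I_D = ½ k_n V_ov² = 0.5 × 6.8 × 0.78² = 2.07 mA, giving V_DS = V_DD − I_D R_D = 3.29 − 2.07 × 3.13 = -3.18 V.
But -3.18 V < V_ov = 0.78 V, so the device is actually in triode.
In triode I_D = k_n[V_ov V_DS − ½ V_DS²] and I_D = (V_DD − V_DS)/R_D. Equating: 10.6 V_DS² − 17.6 V_DS + 3.29 = 0, giving V_DS = 0.215 V (the root below V_ov).
I_D = (3.29 − 0.215) / 3.13 = 0.982 mA.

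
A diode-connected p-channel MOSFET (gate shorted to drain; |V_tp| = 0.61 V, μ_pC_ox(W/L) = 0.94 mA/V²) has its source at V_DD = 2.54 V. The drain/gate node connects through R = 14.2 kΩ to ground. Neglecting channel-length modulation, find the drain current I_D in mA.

I_D = 0.103 mA

With gate tied to drain, V_SG = V_SD ≥ V_SG − |V_tp|, so the device is in saturation.
KCL at the drain: ½ k_p (V_SG − |V_tp|)² = (V_DD − V_SG)/R.
Let x = V_SG − 0.61. Then 6.67 x² + x − 1.93 = 0, giving x = 0.468 V (positive root), so V_SG = 1.08 V.
I_D = (V_DD − V_SG)/R = (2.54 − 1.08) / 14.2 = 0.103 mA.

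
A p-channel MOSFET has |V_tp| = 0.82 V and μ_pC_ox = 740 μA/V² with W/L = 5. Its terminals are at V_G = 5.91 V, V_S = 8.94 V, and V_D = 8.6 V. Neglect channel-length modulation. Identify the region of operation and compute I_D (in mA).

Triode; I_D = 2.57 mA

V_SG = V_S − V_G = 8.94 − 5.91 = 3.03 V; V_SD = V_S − V_D = 8.94 − 8.6 = 0.34 V.
k_p = μ_pC_ox · (W/L) = 3.7 mA/V².
V_ov = V_SG − |V_tp| = 3.03 − 0.82 = 2.21 V.
Since V_SD = 0.34 V < V_ov = 2.21 V, the device is in the triode region.
I_D = k_p [V_ov · V_SD − ½ V_SD²] = 3.7 × [2.21 × 0.34 − 0.5 × 0.34²] = 2.57 mA.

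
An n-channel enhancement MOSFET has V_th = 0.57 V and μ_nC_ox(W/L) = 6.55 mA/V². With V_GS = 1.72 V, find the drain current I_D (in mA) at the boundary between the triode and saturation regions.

I_D = 4.33 mA

At the boundary V_DS = V_ov = V_GS − V_th = 1.72 − 0.57 = 1.15 V.
I_D = ½ k_n V_ov² = 0.5 × 6.55 × 1.15² = 4.33 mA.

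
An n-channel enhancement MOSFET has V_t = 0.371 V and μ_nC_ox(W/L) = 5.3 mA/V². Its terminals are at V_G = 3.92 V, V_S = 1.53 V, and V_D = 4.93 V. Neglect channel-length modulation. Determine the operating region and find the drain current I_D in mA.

V_GS = V_G − V_S = 3.92 − 1.53 = 2.39 V; V_DS = V_D − V_S = 4.93 − 1.53 = 3.4 V.
V_ov = V_GS − V_t = 2.39 − 0.371 = 2.02 V.
Since V_DS = 3.4 V ≥ V_ov = 2.02 V, the device is in saturation.
I_D = ½ k_n V_ov² = 0.5 × 5.3 × 2.02² = 10.8 mA.

Saturation; I_D = 10.8 mA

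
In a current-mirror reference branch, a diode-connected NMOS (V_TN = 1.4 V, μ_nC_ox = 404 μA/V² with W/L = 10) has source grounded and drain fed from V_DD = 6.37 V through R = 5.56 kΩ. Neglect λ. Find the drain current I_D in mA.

I_D = 0.782 mA

With gate tied to drain, V_GS = V_DS ≥ V_GS − V_TN, so the device is in saturation.
k_n = μ_nC_ox · (W/L) = 4.04 mA/V².
KCL at the drain: ½ k_n (V_GS − V_TN)² = (V_DD − V_GS)/R.
Let x = V_GS − 1.4. Then 11.2 x² + x − 4.97 = 0, giving x = 0.622 V (positive root), so V_GS = 2.02 V.
I_D = (V_DD − V_GS)/R = (6.37 − 2.02) / 5.56 = 0.782 mA.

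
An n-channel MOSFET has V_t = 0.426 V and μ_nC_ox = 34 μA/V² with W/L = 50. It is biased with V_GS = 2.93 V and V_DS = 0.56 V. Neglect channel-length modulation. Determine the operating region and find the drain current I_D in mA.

Triode; I_D = 2.12 mA

k_n = μ_nC_ox · (W/L) = 1.7 mA/V².
V_ov = V_GS − V_t = 2.93 − 0.426 = 2.5 V.
Since V_DS = 0.56 V < V_ov = 2.5 V, the device is in the triode region.
I_D = k_n [V_ov · V_DS − ½ V_DS²] = 1.7 × [2.5 × 0.56 − 0.5 × 0.56²] = 2.12 mA.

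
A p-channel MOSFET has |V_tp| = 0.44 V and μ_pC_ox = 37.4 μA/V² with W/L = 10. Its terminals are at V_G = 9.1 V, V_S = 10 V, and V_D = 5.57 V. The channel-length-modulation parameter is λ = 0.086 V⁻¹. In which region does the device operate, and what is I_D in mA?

Saturation; I_D = 0.0546 mA

V_SG = V_S − V_G = 10 − 9.1 = 0.9 V; V_SD = V_S − V_D = 10 − 5.57 = 4.43 V.
k_p = μ_pC_ox · (W/L) = 0.374 mA/V².
V_ov = V_SG − |V_tp| = 0.9 − 0.44 = 0.46 V.
Since V_SD = 4.43 V ≥ V_ov = 0.46 V, the device is in saturation.
I_D = ½ k_p V_ov² (1 + λ V_SD) = 0.5 × 0.374 × 0.46² × (1 + 0.086 × 4.43) = 0.0546 mA.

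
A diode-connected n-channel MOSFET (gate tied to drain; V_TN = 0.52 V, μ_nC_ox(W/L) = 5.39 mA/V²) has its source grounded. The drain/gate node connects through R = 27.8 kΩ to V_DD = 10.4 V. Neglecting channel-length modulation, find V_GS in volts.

With gate tied to drain, V_GS = V_DS ≥ V_GS − V_TN, so the device is in saturation.
KCL at the drain: ½ k_n (V_GS − V_TN)² = (V_DD − V_GS)/R.
Let x = V_GS − 0.52. Then 74.9 x² + x − 9.88 = 0, giving x = 0.357 V (positive root), so V_GS = 0.877 V.
I_D = (V_DD − V_GS)/R = (10.4 − 0.877) / 27.8 = 0.343 mA.

V_GS = 0.877 V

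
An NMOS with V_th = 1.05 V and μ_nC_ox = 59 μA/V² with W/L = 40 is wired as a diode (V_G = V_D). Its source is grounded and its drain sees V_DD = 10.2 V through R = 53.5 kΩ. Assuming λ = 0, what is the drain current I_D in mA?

I_D = 0.164 mA

With gate tied to drain, V_GS = V_DS ≥ V_GS − V_th, so the device is in saturation.
k_n = μ_nC_ox · (W/L) = 2.36 mA/V².
KCL at the drain: ½ k_n (V_GS − V_th)² = (V_DD − V_GS)/R.
Let x = V_GS − 1.05. Then 63.1 x² + x − 9.15 = 0, giving x = 0.373 V (positive root), so V_GS = 1.42 V.
I_D = (V_DD − V_GS)/R = (10.2 − 1.42) / 53.5 = 0.164 mA.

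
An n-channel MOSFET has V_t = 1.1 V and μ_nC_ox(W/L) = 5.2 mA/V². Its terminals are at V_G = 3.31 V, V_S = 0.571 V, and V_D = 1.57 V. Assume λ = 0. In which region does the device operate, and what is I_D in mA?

Triode; I_D = 5.92 mA

V_GS = V_G − V_S = 3.31 − 0.571 = 2.74 V; V_DS = V_D − V_S = 1.57 − 0.571 = 0.999 V.
V_ov = V_GS − V_t = 2.74 − 1.1 = 1.64 V.
Since V_DS = 0.999 V < V_ov = 1.64 V, the device is in the triode region.
I_D = k_n [V_ov · V_DS − ½ V_DS²] = 5.2 × [1.64 × 0.999 − 0.5 × 0.999²] = 5.92 mA.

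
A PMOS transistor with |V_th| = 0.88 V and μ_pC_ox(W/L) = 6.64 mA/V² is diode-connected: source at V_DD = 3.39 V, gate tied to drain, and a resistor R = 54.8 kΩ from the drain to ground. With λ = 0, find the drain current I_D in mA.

I_D = 0.0437 mA

With gate tied to drain, V_SG = V_SD ≥ V_SG − |V_th|, so the device is in saturation.
KCL at the drain: ½ k_p (V_SG − |V_th|)² = (V_DD − V_SG)/R.
Let x = V_SG − 0.88. Then 182 x² + x − 2.51 = 0, giving x = 0.115 V (positive root), so V_SG = 0.995 V.
I_D = (V_DD − V_SG)/R = (3.39 − 0.995) / 54.8 = 0.0437 mA.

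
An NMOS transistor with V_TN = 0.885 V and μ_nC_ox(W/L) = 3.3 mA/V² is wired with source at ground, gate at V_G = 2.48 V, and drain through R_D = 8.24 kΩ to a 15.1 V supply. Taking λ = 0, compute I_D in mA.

V_GS = V_G = 2.48 V, so V_ov = 2.48 − 0.885 = 1.59 V.
Assume saturation: I_D = ½ k_n V_ov² = 0.5 × 3.3 × 1.59² = 4.2 mA, giving V_DS = V_DD − I_D R_D = 15.1 − 4.2 × 8.24 = -19.5 V.
But -19.5 V < V_ov = 1.59 V, so the device is actually in triode.
In triode I_D = k_n[V_ov V_DS − ½ V_DS²] and I_D = (V_DD − V_DS)/R_D. Equating: 13.6 V_DS² − 44.37 V_DS + 15.1 = 0, giving V_DS = 0.386 V (the root below V_ov).
I_D = (15.1 − 0.386) / 8.24 = 1.79 mA.

I_D = 1.79 mA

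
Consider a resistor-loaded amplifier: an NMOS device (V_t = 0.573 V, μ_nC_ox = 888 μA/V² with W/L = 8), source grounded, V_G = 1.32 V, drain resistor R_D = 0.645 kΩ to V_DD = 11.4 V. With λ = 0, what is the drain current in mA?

V_GS = V_G = 1.32 V, so V_ov = 1.32 − 0.573 = 0.747 V.
k_n = μ_nC_ox · (W/L) = 7.104 mA/V².
Assume saturation: I_D = ½ k_n V_ov² = 0.5 × 7.104 × 0.747² = 1.98 mA, giving V_DS = V_DD − I_D R_D = 11.4 − 1.98 × 0.645 = 10.1 V.
V_DS = 10.1 V ≥ V_ov = 0.747 V, confirming saturation.

I_D = 1.98 mA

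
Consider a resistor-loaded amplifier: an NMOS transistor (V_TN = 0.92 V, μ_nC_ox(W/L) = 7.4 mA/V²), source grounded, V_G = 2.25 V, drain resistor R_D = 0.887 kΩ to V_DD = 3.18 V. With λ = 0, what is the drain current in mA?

I_D = 3.16 mA

V_GS = V_G = 2.25 V, so V_ov = 2.25 − 0.92 = 1.33 V.
Assume saturation: I_D = ½ k_n V_ov² = 0.5 × 7.4 × 1.33² = 6.54 mA, giving V_DS = V_DD − I_D R_D = 3.18 − 6.54 × 0.887 = -2.63 V.
But -2.63 V < V_ov = 1.33 V, so the device is actually in triode.
In triode I_D = k_n[V_ov V_DS − ½ V_DS²] and I_D = (V_DD − V_DS)/R_D. Equating: 3.28 V_DS² − 9.73 V_DS + 3.18 = 0, giving V_DS = 0.374 V (the root below V_ov).
I_D = (3.18 − 0.374) / 0.887 = 3.16 mA.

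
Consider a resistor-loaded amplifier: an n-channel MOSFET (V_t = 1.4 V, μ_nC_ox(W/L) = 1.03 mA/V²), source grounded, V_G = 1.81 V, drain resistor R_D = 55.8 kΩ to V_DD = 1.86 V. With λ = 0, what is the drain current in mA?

I_D = 0.0318 mA

V_GS = V_G = 1.81 V, so V_ov = 1.81 − 1.4 = 0.41 V.
Assume saturation: I_D = ½ k_n V_ov² = 0.5 × 1.03 × 0.41² = 0.0866 mA, giving V_DS = V_DD − I_D R_D = 1.86 − 0.0866 × 55.8 = -2.97 V.
But -2.97 V < V_ov = 0.41 V, so the device is actually in triode.
In triode I_D = k_n[V_ov V_DS − ½ V_DS²] and I_D = (V_DD − V_DS)/R_D. Equating: 28.7 V_DS² − 24.56 V_DS + 1.86 = 0, giving V_DS = 0.084 V (the root below V_ov).
I_D = (1.86 − 0.084) / 55.8 = 0.0318 mA.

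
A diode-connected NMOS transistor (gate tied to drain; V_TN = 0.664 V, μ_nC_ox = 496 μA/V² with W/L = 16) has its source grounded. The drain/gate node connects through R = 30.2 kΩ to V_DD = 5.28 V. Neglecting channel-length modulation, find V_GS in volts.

With gate tied to drain, V_GS = V_DS ≥ V_GS − V_TN, so the device is in saturation.
k_n = μ_nC_ox · (W/L) = 7.936 mA/V².
KCL at the drain: ½ k_n (V_GS − V_TN)² = (V_DD − V_GS)/R.
Let x = V_GS − 0.664. Then 120 x² + x − 4.616 = 0, giving x = 0.192 V (positive root), so V_GS = 0.856 V.
I_D = (V_DD − V_GS)/R = (5.28 − 0.856) / 30.2 = 0.146 mA.

V_GS = 0.856 V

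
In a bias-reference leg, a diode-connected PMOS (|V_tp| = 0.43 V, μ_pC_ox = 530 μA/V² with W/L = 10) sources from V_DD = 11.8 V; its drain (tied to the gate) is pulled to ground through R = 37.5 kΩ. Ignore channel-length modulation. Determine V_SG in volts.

V_SG = 0.763 V

With gate tied to drain, V_SG = V_SD ≥ V_SG − |V_tp|, so the device is in saturation.
k_p = μ_pC_ox · (W/L) = 5.3 mA/V².
KCL at the drain: ½ k_p (V_SG − |V_tp|)² = (V_DD − V_SG)/R.
Let x = V_SG − 0.43. Then 99.4 x² + x − 11.37 = 0, giving x = 0.333 V (positive root), so V_SG = 0.763 V.
I_D = (V_DD − V_SG)/R = (11.8 − 0.763) / 37.5 = 0.294 mA.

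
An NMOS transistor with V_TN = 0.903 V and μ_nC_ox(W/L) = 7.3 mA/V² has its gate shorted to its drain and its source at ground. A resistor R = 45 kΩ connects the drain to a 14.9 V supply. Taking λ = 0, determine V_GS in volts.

V_GS = 1.19 V

With gate tied to drain, V_GS = V_DS ≥ V_GS − V_TN, so the device is in saturation.
KCL at the drain: ½ k_n (V_GS − V_TN)² = (V_DD − V_GS)/R.
Let x = V_GS − 0.903. Then 164 x² + x − 14 = 0, giving x = 0.289 V (positive root), so V_GS = 1.19 V.
I_D = (V_DD − V_GS)/R = (14.9 − 1.19) / 45 = 0.305 mA.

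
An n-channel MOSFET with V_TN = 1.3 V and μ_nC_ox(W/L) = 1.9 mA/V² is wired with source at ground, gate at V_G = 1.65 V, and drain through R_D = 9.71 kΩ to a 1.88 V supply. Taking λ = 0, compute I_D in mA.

V_GS = V_G = 1.65 V, so V_ov = 1.65 − 1.3 = 0.35 V.
Assume saturation: I_D = ½ k_n V_ov² = 0.5 × 1.9 × 0.35² = 0.116 mA, giving V_DS = V_DD − I_D R_D = 1.88 − 0.116 × 9.71 = 0.75 V.
V_DS = 0.75 V ≥ V_ov = 0.35 V, confirming saturation.

I_D = 0.116 mA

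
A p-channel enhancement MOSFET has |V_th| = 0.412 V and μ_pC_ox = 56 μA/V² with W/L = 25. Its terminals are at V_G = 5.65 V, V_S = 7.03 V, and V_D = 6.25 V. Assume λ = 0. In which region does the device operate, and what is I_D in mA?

V_SG = V_S − V_G = 7.03 − 5.65 = 1.38 V; V_SD = V_S − V_D = 7.03 − 6.25 = 0.78 V.
k_p = μ_pC_ox · (W/L) = 1.4 mA/V².
V_ov = V_SG − |V_th| = 1.38 − 0.412 = 0.968 V.
Since V_SD = 0.78 V < V_ov = 0.968 V, the device is in the triode region.
I_D = k_p [V_ov · V_SD − ½ V_SD²] = 1.4 × [0.968 × 0.78 − 0.5 × 0.78²] = 0.631 mA.

Triode; I_D = 0.631 mA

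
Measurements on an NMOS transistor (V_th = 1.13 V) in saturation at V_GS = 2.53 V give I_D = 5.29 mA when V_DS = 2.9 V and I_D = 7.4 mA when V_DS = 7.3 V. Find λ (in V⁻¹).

λ = 0.123 V⁻¹

With V_GS fixed, I_D ∝ (1 + λ V_DS) in saturation, so I_D2/I_D1 = (1 + λ V_DS2)/(1 + λ V_DS1).
7.4/5.29 = 1.399 = (1 + 7.3 λ)/(1 + 2.9 λ).
Solving: λ (I_D1 V_DS2 − I_D2 V_DS1) = I_D2 − I_D1, so λ = (7.4 − 5.29) / (5.29 × 7.3 − 7.4 × 2.9) = 2.11 / 17.2 = 0.123 V⁻¹.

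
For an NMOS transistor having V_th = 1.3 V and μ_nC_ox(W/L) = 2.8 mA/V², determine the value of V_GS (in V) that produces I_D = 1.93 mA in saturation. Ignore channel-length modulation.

V_GS = 2.47 V

In saturation I_D = ½ k_n (V_GS − V_th)², so V_GS − V_th = √(2 I_D / k_n) = √(2 × 1.93 / 2.8) = 1.17 V.
V_GS = 1.3 + 1.17 = 2.47 V.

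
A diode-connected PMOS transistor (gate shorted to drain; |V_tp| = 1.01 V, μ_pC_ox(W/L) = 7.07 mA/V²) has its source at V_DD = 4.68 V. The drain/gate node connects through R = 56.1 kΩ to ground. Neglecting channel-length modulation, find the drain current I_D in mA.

With gate tied to drain, V_SG = V_SD ≥ V_SG − |V_tp|, so the device is in saturation.
KCL at the drain: ½ k_p (V_SG − |V_tp|)² = (V_DD − V_SG)/R.
Let x = V_SG − 1.01. Then 198 x² + x − 3.67 = 0, giving x = 0.134 V (positive root), so V_SG = 1.14 V.
I_D = (V_DD − V_SG)/R = (4.68 − 1.14) / 56.1 = 0.063 mA.

I_D = 0.0630 mA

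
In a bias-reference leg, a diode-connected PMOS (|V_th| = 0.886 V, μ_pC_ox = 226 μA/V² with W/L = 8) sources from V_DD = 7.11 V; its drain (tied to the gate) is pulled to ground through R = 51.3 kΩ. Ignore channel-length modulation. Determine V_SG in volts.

With gate tied to drain, V_SG = V_SD ≥ V_SG − |V_th|, so the device is in saturation.
k_p = μ_pC_ox · (W/L) = 1.808 mA/V².
KCL at the drain: ½ k_p (V_SG − |V_th|)² = (V_DD − V_SG)/R.
Let x = V_SG − 0.886. Then 46.4 x² + x − 6.224 = 0, giving x = 0.356 V (positive root), so V_SG = 1.24 V.
I_D = (V_DD − V_SG)/R = (7.11 − 1.24) / 51.3 = 0.114 mA.

V_SG = 1.24 V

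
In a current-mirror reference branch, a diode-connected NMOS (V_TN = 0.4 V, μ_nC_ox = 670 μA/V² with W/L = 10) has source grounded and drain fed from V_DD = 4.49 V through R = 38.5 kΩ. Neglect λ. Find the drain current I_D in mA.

I_D = 0.102 mA

With gate tied to drain, V_GS = V_DS ≥ V_GS − V_TN, so the device is in saturation.
k_n = μ_nC_ox · (W/L) = 6.7 mA/V².
KCL at the drain: ½ k_n (V_GS − V_TN)² = (V_DD − V_GS)/R.
Let x = V_GS − 0.4. Then 129 x² + x − 4.09 = 0, giving x = 0.174 V (positive root), so V_GS = 0.574 V.
I_D = (V_DD − V_GS)/R = (4.49 − 0.574) / 38.5 = 0.102 mA.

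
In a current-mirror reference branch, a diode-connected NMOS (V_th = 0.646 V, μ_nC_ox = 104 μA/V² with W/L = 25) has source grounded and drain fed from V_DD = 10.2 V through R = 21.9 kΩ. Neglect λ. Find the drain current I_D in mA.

With gate tied to drain, V_GS = V_DS ≥ V_GS − V_th, so the device is in saturation.
k_n = μ_nC_ox · (W/L) = 2.6 mA/V².
KCL at the drain: ½ k_n (V_GS − V_th)² = (V_DD − V_GS)/R.
Let x = V_GS − 0.646. Then 28.5 x² + x − 9.554 = 0, giving x = 0.562 V (positive root), so V_GS = 1.21 V.
I_D = (V_DD − V_GS)/R = (10.2 − 1.21) / 21.9 = 0.411 mA.

I_D = 0.411 mA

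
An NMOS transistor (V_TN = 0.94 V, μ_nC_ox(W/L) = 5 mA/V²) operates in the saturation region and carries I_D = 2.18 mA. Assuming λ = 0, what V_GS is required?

V_GS = 1.87 V

In saturation I_D = ½ k_n (V_GS − V_TN)², so V_GS − V_TN = √(2 I_D / k_n) = √(2 × 2.18 / 5) = 0.934 V.
V_GS = 0.94 + 0.934 = 1.87 V.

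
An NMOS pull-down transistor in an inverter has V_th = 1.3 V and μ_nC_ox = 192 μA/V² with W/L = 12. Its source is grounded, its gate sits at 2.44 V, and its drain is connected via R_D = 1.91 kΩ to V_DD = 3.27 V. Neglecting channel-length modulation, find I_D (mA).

V_GS = V_G = 2.44 V, so V_ov = 2.44 − 1.3 = 1.14 V.
k_n = μ_nC_ox · (W/L) = 2.304 mA/V².
Assume saturation: I_D = ½ k_n V_ov² = 0.5 × 2.304 × 1.14² = 1.5 mA, giving V_DS = V_DD − I_D R_D = 3.27 − 1.5 × 1.91 = 0.41 V.
But 0.41 V < V_ov = 1.14 V, so the device is actually in triode.
In triode I_D = k_n[V_ov V_DS − ½ V_DS²] and I_D = (V_DD − V_DS)/R_D. Equating: 2.2 V_DS² − 6.017 V_DS + 3.27 = 0, giving V_DS = 0.748 V (the root below V_ov).
I_D = (3.27 − 0.748) / 1.91 = 1.32 mA.

I_D = 1.32 mA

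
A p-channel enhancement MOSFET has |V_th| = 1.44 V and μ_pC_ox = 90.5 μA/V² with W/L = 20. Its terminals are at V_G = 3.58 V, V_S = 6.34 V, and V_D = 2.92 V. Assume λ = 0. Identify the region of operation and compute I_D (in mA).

V_SG = V_S − V_G = 6.34 − 3.58 = 2.76 V; V_SD = V_S − V_D = 6.34 − 2.92 = 3.42 V.
k_p = μ_pC_ox · (W/L) = 1.81 mA/V².
V_ov = V_SG − |V_th| = 2.76 − 1.44 = 1.32 V.
Since V_SD = 3.42 V ≥ V_ov = 1.32 V, the device is in saturation.
I_D = ½ k_p V_ov² = 0.5 × 1.81 × 1.32² = 1.58 mA.

Saturation; I_D = 1.58 mA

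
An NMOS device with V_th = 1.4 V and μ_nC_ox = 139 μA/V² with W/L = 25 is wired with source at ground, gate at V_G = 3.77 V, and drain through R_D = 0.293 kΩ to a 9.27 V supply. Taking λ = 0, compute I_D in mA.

V_GS = V_G = 3.77 V, so V_ov = 3.77 − 1.4 = 2.37 V.
k_n = μ_nC_ox · (W/L) = 3.475 mA/V².
Assume saturation: I_D = ½ k_n V_ov² = 0.5 × 3.475 × 2.37² = 9.76 mA, giving V_DS = V_DD − I_D R_D = 9.27 − 9.76 × 0.293 = 6.41 V.
V_DS = 6.41 V ≥ V_ov = 2.37 V, confirming saturation.

I_D = 9.76 mA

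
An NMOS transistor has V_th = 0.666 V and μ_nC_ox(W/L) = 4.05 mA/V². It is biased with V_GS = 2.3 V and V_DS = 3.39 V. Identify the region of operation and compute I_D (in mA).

Saturation; I_D = 5.41 mA

V_ov = V_GS − V_th = 2.3 − 0.666 = 1.63 V.
Since V_DS = 3.39 V ≥ V_ov = 1.63 V, the device is in saturation.
I_D = ½ k_n V_ov² = 0.5 × 4.05 × 1.63² = 5.41 mA.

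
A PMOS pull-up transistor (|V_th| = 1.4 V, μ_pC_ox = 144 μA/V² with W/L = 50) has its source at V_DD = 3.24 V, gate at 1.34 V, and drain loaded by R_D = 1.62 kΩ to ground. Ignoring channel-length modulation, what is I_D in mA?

V_SG = V_DD − V_G = 3.24 − 1.34 = 1.9 V, so V_ov = 1.9 − 1.4 = 0.5 V.
k_p = μ_pC_ox · (W/L) = 7.2 mA/V².
Assume saturation: I_D = ½ k_p V_ov² = 0.5 × 7.2 × 0.5² = 0.9 mA, giving V_SD = V_DD − I_D R_D = 3.24 − 0.9 × 1.62 = 1.78 V.
V_SD = 1.78 V ≥ V_ov = 0.5 V, confirming saturation.

I_D = 0.900 mA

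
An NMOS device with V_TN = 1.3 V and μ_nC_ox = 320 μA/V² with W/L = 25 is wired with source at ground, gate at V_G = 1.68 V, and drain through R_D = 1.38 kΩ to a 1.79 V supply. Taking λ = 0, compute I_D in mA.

V_GS = V_G = 1.68 V, so V_ov = 1.68 − 1.3 = 0.38 V.
k_n = μ_nC_ox · (W/L) = 8 mA/V².
Assume saturation: I_D = ½ k_n V_ov² = 0.5 × 8 × 0.38² = 0.578 mA, giving V_DS = V_DD − I_D R_D = 1.79 − 0.578 × 1.38 = 0.993 V.
V_DS = 0.993 V ≥ V_ov = 0.38 V, confirming saturation.

I_D = 0.578 mA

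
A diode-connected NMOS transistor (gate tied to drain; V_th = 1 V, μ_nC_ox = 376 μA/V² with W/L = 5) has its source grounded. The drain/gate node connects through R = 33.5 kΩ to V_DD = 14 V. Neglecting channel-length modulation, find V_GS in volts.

V_GS = 1.63 V

With gate tied to drain, V_GS = V_DS ≥ V_GS − V_th, so the device is in saturation.
k_n = μ_nC_ox · (W/L) = 1.88 mA/V².
KCL at the drain: ½ k_n (V_GS − V_th)² = (V_DD − V_GS)/R.
Let x = V_GS − 1. Then 31.5 x² + x − 13 = 0, giving x = 0.627 V (positive root), so V_GS = 1.63 V.
I_D = (V_DD − V_GS)/R = (14 − 1.63) / 33.5 = 0.369 mA.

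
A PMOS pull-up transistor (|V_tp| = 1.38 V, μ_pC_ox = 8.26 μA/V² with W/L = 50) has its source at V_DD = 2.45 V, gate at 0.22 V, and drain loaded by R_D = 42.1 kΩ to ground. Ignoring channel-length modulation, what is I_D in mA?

I_D = 0.0541 mA

V_SG = V_DD − V_G = 2.45 − 0.22 = 2.23 V, so V_ov = 2.23 − 1.38 = 0.85 V.
k_p = μ_pC_ox · (W/L) = 0.413 mA/V².
Assume saturation: I_D = ½ k_p V_ov² = 0.5 × 0.413 × 0.85² = 0.149 mA, giving V_SD = V_DD − I_D R_D = 2.45 − 0.149 × 42.1 = -3.83 V.
But -3.83 V < V_ov = 0.85 V, so the device is actually in triode.
In triode I_D = k_p[V_ov V_SD − ½ V_SD²] and I_D = (V_DD − V_SD)/R_D. Equating: 8.69 V_SD² − 15.78 V_SD + 2.45 = 0, giving V_SD = 0.171 V (the root below V_ov).
I_D = (2.45 − 0.171) / 42.1 = 0.0541 mA.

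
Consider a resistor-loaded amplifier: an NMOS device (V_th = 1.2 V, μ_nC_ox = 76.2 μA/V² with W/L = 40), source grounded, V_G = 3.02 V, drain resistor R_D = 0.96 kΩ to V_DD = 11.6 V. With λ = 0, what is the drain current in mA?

V_GS = V_G = 3.02 V, so V_ov = 3.02 − 1.2 = 1.82 V.
k_n = μ_nC_ox · (W/L) = 3.048 mA/V².
Assume saturation: I_D = ½ k_n V_ov² = 0.5 × 3.048 × 1.82² = 5.05 mA, giving V_DS = V_DD − I_D R_D = 11.6 − 5.05 × 0.96 = 6.75 V.
V_DS = 6.75 V ≥ V_ov = 1.82 V, confirming saturation.

I_D = 5.05 mA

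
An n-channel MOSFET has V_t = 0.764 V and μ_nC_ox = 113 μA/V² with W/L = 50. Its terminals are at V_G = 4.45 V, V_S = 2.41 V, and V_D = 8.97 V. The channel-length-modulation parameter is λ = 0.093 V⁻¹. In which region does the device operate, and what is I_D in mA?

V_GS = V_G − V_S = 4.45 − 2.41 = 2.04 V; V_DS = V_D − V_S = 8.97 − 2.41 = 6.56 V.
k_n = μ_nC_ox · (W/L) = 5.65 mA/V².
V_ov = V_GS − V_t = 2.04 − 0.764 = 1.28 V.
Since V_DS = 6.56 V ≥ V_ov = 1.28 V, the device is in saturation.
I_D = ½ k_n V_ov² (1 + λ V_DS) = 0.5 × 5.65 × 1.28² × (1 + 0.093 × 6.56) = 7.41 mA.

Saturation; I_D = 7.41 mA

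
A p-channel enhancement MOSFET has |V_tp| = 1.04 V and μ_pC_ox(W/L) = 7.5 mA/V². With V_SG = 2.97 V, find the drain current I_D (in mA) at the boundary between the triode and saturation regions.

At the boundary V_SD = V_ov = V_SG − |V_tp| = 2.97 − 1.04 = 1.93 V.
I_D = ½ k_p V_ov² = 0.5 × 7.5 × 1.93² = 14 mA.

I_D = 14.0 mA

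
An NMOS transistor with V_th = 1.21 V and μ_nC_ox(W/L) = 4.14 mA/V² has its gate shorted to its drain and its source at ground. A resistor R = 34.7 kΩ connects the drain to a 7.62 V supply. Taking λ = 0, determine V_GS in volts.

With gate tied to drain, V_GS = V_DS ≥ V_GS − V_th, so the device is in saturation.
KCL at the drain: ½ k_n (V_GS − V_th)² = (V_DD − V_GS)/R.
Let x = V_GS − 1.21. Then 71.8 x² + x − 6.41 = 0, giving x = 0.292 V (positive root), so V_GS = 1.5 V.
I_D = (V_DD − V_GS)/R = (7.62 − 1.5) / 34.7 = 0.176 mA.

V_GS = 1.50 V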